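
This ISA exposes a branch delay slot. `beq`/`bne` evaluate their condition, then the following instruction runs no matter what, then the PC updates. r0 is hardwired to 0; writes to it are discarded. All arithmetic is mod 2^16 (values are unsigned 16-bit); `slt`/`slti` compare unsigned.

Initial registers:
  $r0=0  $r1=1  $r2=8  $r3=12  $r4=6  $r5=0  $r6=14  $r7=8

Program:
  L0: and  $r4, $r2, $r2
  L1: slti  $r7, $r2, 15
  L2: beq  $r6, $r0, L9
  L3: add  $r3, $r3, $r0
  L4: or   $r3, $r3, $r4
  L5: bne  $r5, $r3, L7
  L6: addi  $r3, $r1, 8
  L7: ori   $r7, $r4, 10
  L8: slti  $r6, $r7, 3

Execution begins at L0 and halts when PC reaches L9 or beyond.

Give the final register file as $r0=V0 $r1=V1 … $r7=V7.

PC=0  and  $r4, $r2, $r2     | $r0=0 $r1=1 $r2=8 $r3=12 $r4=8 $r5=0 $r6=14 $r7=8
PC=1  slti  $r7, $r2, 15     | $r0=0 $r1=1 $r2=8 $r3=12 $r4=8 $r5=0 $r6=14 $r7=1
PC=2  beq  $r6, $r0, L9      | $r0=0 $r1=1 $r2=8 $r3=12 $r4=8 $r5=0 $r6=14 $r7=1  [not taken]
PC=3  add  $r3, $r3, $r0     | $r0=0 $r1=1 $r2=8 $r3=12 $r4=8 $r5=0 $r6=14 $r7=1
PC=4  or   $r3, $r3, $r4     | $r0=0 $r1=1 $r2=8 $r3=12 $r4=8 $r5=0 $r6=14 $r7=1
PC=5  bne  $r5, $r3, L7      | $r0=0 $r1=1 $r2=8 $r3=12 $r4=8 $r5=0 $r6=14 $r7=1  [TAKEN]
PC=6  addi  $r3, $r1, 8      | $r0=0 $r1=1 $r2=8 $r3=9 $r4=8 $r5=0 $r6=14 $r7=1
PC=7  ori   $r7, $r4, 10     | $r0=0 $r1=1 $r2=8 $r3=9 $r4=8 $r5=0 $r6=14 $r7=10
PC=8  slti  $r6, $r7, 3      | $r0=0 $r1=1 $r2=8 $r3=9 $r4=8 $r5=0 $r6=0 $r7=10

$r0=0 $r1=1 $r2=8 $r3=9 $r4=8 $r5=0 $r6=0 $r7=10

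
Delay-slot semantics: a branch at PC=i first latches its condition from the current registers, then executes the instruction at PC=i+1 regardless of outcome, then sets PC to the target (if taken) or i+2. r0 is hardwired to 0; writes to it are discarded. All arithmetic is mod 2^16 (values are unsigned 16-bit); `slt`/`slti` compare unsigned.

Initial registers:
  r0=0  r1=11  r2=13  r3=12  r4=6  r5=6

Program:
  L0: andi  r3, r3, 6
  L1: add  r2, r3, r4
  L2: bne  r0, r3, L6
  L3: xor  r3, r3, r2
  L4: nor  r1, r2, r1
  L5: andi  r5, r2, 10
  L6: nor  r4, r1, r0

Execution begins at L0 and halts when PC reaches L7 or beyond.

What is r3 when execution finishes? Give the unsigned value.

14

[0] andi  r3, r3, 6  →  {r0:0, r1:11, r2:13, r3:4, r4:6, r5:6}
[1] add  r2, r3, r4  →  {r0:0, r1:11, r2:10, r3:4, r4:6, r5:6}
[2] bne  r0, r3, L6  →  {r0:0, r1:11, r2:10, r3:4, r4:6, r5:6}  ⟨branch taken⟩
[3] xor  r3, r3, r2  →  {r0:0, r1:11, r2:10, r3:14, r4:6, r5:6}
[6] nor  r4, r1, r0  →  {r0:0, r1:11, r2:10, r3:14, r4:65524, r5:6}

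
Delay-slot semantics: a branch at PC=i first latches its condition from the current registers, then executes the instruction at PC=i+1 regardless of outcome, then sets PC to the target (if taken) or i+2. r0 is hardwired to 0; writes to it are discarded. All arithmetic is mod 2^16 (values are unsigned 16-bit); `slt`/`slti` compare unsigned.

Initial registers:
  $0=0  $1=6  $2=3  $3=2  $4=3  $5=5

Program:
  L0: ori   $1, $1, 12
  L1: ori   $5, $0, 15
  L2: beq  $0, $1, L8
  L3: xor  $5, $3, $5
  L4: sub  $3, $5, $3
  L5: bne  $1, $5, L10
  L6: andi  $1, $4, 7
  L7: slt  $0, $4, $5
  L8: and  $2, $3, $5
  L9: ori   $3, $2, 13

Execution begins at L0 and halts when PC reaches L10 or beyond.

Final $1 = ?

3

  step pc=0: ori   $1, $1, 12  regs=(0,14,3,2,3,5)
  step pc=1: ori   $5, $0, 15  regs=(0,14,3,2,3,15)
  step pc=2: beq  $0, $1, L8  cond=F  regs=(0,14,3,2,3,15)
  step pc=3: xor  $5, $3, $5  regs=(0,14,3,2,3,13)
  step pc=4: sub  $3, $5, $3  regs=(0,14,3,11,3,13)
  step pc=5: bne  $1, $5, L10  cond=T  regs=(0,14,3,11,3,13)
  step pc=6: andi  $1, $4, 7  regs=(0,3,3,11,3,13)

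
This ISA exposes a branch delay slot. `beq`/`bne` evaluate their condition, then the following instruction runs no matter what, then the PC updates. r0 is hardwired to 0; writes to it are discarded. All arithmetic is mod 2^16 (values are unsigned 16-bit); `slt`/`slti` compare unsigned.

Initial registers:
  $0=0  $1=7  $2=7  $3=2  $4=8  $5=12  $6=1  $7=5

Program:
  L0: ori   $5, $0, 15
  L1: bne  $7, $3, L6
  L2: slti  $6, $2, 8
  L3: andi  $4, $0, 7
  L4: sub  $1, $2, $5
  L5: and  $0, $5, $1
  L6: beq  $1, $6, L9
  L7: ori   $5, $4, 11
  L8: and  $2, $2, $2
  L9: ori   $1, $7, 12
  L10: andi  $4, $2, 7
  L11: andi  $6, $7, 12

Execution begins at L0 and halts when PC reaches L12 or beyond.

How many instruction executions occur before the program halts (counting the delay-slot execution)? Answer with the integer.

9

#0 ori   $5, $0, 15 ; 0/7/7/2/8/15/1/5
#1 bne  $7, $3, L6 ; 0/7/7/2/8/15/1/5 ; →target
#2 slti  $6, $2, 8 ; 0/7/7/2/8/15/1/5
#6 beq  $1, $6, L9 ; 0/7/7/2/8/15/1/5 ; →fallthru
#7 ori   $5, $4, 11 ; 0/7/7/2/8/11/1/5
#8 and  $2, $2, $2 ; 0/7/7/2/8/11/1/5
#9 ori   $1, $7, 12 ; 0/13/7/2/8/11/1/5
#10 andi  $4, $2, 7 ; 0/13/7/2/7/11/1/5
#11 andi  $6, $7, 12 ; 0/13/7/2/7/11/4/5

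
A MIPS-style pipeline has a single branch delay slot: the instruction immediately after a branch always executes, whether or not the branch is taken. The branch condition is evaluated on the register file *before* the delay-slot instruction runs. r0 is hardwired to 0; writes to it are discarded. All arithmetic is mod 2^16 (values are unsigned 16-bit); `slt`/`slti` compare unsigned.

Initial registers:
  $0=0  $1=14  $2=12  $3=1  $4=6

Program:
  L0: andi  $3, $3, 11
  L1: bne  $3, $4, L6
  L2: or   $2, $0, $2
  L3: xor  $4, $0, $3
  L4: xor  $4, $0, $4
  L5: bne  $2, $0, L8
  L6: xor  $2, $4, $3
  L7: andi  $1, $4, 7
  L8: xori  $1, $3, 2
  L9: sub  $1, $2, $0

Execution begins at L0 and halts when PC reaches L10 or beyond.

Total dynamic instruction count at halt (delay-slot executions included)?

7

  step pc=0: andi  $3, $3, 11  regs=(0,14,12,1,6)
  step pc=1: bne  $3, $4, L6  cond=T  regs=(0,14,12,1,6)
  step pc=2: or   $2, $0, $2  regs=(0,14,12,1,6)
  step pc=6: xor  $2, $4, $3  regs=(0,14,7,1,6)
  step pc=7: andi  $1, $4, 7  regs=(0,6,7,1,6)
  step pc=8: xori  $1, $3, 2  regs=(0,3,7,1,6)
  step pc=9: sub  $1, $2, $0  regs=(0,7,7,1,6)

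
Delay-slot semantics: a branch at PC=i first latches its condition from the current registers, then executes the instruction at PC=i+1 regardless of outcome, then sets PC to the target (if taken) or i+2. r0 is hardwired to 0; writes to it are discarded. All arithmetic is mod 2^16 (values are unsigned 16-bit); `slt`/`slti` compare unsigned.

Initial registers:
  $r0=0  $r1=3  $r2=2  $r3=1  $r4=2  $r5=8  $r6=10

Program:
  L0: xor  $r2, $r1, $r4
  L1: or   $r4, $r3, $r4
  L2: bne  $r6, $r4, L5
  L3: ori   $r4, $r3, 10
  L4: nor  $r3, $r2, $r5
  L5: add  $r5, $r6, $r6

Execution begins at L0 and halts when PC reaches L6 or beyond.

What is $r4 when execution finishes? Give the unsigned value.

11

PC=0  xor  $r2, $r1, $r4     | $r0=0 $r1=3 $r2=1 $r3=1 $r4=2 $r5=8 $r6=10
PC=1  or   $r4, $r3, $r4     | $r0=0 $r1=3 $r2=1 $r3=1 $r4=3 $r5=8 $r6=10
PC=2  bne  $r6, $r4, L5      | $r0=0 $r1=3 $r2=1 $r3=1 $r4=3 $r5=8 $r6=10  [TAKEN]
PC=3  ori   $r4, $r3, 10     | $r0=0 $r1=3 $r2=1 $r3=1 $r4=11 $r5=8 $r6=10
PC=5  add  $r5, $r6, $r6     | $r0=0 $r1=3 $r2=1 $r3=1 $r4=11 $r5=20 $r6=10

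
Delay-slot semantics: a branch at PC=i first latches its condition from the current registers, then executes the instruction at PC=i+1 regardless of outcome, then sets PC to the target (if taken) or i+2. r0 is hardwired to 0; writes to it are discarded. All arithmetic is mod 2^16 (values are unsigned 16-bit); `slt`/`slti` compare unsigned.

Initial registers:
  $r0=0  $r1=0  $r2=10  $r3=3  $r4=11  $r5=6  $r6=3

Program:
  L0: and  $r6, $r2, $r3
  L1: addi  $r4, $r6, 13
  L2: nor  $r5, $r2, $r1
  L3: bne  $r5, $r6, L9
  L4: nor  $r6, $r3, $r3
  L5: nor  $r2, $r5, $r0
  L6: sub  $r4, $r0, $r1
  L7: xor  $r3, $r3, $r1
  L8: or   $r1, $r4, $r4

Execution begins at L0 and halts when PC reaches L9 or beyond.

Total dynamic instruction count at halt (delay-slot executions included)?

5

  step pc=0: and  $r6, $r2, $r3  regs=(0,0,10,3,11,6,2)
  step pc=1: addi  $r4, $r6, 13  regs=(0,0,10,3,15,6,2)
  step pc=2: nor  $r5, $r2, $r1  regs=(0,0,10,3,15,65525,2)
  step pc=3: bne  $r5, $r6, L9  cond=T  regs=(0,0,10,3,15,65525,2)
  step pc=4: nor  $r6, $r3, $r3  regs=(0,0,10,3,15,65525,65532)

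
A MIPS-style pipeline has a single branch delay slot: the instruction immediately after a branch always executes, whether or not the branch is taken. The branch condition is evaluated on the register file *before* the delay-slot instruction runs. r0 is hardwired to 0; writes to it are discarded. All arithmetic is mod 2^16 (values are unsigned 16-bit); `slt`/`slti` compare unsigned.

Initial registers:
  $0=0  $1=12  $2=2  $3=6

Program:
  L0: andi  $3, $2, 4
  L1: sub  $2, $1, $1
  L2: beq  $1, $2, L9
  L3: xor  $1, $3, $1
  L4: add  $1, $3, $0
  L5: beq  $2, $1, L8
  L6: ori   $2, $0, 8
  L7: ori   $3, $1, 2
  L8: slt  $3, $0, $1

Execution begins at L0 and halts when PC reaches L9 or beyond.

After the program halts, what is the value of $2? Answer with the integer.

[0] andi  $3, $2, 4  →  {$0:0, $1:12, $2:2, $3:0}
[1] sub  $2, $1, $1  →  {$0:0, $1:12, $2:0, $3:0}
[2] beq  $1, $2, L9  →  {$0:0, $1:12, $2:0, $3:0}  ⟨branch fallthrough⟩
[3] xor  $1, $3, $1  →  {$0:0, $1:12, $2:0, $3:0}
[4] add  $1, $3, $0  →  {$0:0, $1:0, $2:0, $3:0}
[5] beq  $2, $1, L8  →  {$0:0, $1:0, $2:0, $3:0}  ⟨branch taken⟩
[6] ori   $2, $0, 8  →  {$0:0, $1:0, $2:8, $3:0}
[8] slt  $3, $0, $1  →  {$0:0, $1:0, $2:8, $3:0}

8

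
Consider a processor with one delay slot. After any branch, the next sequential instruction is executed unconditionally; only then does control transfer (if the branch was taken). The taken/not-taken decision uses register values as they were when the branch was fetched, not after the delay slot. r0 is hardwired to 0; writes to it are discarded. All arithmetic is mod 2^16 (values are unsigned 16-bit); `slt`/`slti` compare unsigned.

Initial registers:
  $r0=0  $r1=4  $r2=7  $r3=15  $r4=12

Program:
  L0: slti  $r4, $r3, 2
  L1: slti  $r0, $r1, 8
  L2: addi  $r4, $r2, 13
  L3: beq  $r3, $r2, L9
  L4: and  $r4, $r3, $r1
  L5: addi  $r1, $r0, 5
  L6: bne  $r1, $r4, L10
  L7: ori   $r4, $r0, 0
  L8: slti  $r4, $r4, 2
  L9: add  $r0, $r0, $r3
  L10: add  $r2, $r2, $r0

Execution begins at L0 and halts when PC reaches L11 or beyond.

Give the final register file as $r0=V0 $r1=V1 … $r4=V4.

PC=0  slti  $r4, $r3, 2      | $r0=0 $r1=4 $r2=7 $r3=15 $r4=0
PC=1  slti  $r0, $r1, 8      | $r0=0 $r1=4 $r2=7 $r3=15 $r4=0
PC=2  addi  $r4, $r2, 13     | $r0=0 $r1=4 $r2=7 $r3=15 $r4=20
PC=3  beq  $r3, $r2, L9      | $r0=0 $r1=4 $r2=7 $r3=15 $r4=20  [not taken]
PC=4  and  $r4, $r3, $r1     | $r0=0 $r1=4 $r2=7 $r3=15 $r4=4
PC=5  addi  $r1, $r0, 5      | $r0=0 $r1=5 $r2=7 $r3=15 $r4=4
PC=6  bne  $r1, $r4, L10     | $r0=0 $r1=5 $r2=7 $r3=15 $r4=4  [TAKEN]
PC=7  ori   $r4, $r0, 0      | $r0=0 $r1=5 $r2=7 $r3=15 $r4=0
PC=10 add  $r2, $r2, $r0     | $r0=0 $r1=5 $r2=7 $r3=15 $r4=0

$r0=0 $r1=5 $r2=7 $r3=15 $r4=0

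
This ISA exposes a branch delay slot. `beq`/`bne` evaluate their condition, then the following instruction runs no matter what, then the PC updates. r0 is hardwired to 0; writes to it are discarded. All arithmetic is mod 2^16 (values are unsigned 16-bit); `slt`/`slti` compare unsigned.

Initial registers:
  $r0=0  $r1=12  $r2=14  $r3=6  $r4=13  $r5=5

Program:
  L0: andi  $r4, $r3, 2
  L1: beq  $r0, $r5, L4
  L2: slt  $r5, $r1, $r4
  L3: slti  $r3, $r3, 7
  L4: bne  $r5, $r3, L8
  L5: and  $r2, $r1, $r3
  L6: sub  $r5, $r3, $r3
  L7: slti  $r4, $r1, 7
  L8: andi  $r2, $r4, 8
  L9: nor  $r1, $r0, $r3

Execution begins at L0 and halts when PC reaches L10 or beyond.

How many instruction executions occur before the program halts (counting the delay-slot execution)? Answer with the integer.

[0] andi  $r4, $r3, 2  →  {$r0:0, $r1:12, $r2:14, $r3:6, $r4:2, $r5:5}
[1] beq  $r0, $r5, L4  →  {$r0:0, $r1:12, $r2:14, $r3:6, $r4:2, $r5:5}  ⟨branch fallthrough⟩
[2] slt  $r5, $r1, $r4  →  {$r0:0, $r1:12, $r2:14, $r3:6, $r4:2, $r5:0}
[3] slti  $r3, $r3, 7  →  {$r0:0, $r1:12, $r2:14, $r3:1, $r4:2, $r5:0}
[4] bne  $r5, $r3, L8  →  {$r0:0, $r1:12, $r2:14, $r3:1, $r4:2, $r5:0}  ⟨branch taken⟩
[5] and  $r2, $r1, $r3  →  {$r0:0, $r1:12, $r2:0, $r3:1, $r4:2, $r5:0}
[8] andi  $r2, $r4, 8  →  {$r0:0, $r1:12, $r2:0, $r3:1, $r4:2, $r5:0}
[9] nor  $r1, $r0, $r3  →  {$r0:0, $r1:65534, $r2:0, $r3:1, $r4:2, $r5:0}

8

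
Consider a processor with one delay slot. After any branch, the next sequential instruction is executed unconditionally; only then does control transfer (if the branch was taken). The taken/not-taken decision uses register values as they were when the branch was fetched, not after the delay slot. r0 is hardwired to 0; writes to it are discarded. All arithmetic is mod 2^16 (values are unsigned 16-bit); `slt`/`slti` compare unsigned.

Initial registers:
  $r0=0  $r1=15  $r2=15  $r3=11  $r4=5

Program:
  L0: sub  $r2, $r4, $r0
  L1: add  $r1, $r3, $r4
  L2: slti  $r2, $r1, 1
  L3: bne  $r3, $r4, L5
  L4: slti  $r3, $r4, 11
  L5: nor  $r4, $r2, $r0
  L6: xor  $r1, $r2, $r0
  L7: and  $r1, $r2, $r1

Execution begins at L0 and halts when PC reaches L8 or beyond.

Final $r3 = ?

1

PC=0  sub  $r2, $r4, $r0     | $r0=0 $r1=15 $r2=5 $r3=11 $r4=5
PC=1  add  $r1, $r3, $r4     | $r0=0 $r1=16 $r2=5 $r3=11 $r4=5
PC=2  slti  $r2, $r1, 1      | $r0=0 $r1=16 $r2=0 $r3=11 $r4=5
PC=3  bne  $r3, $r4, L5      | $r0=0 $r1=16 $r2=0 $r3=11 $r4=5  [TAKEN]
PC=4  slti  $r3, $r4, 11     | $r0=0 $r1=16 $r2=0 $r3=1 $r4=5
PC=5  nor  $r4, $r2, $r0     | $r0=0 $r1=16 $r2=0 $r3=1 $r4=65535
PC=6  xor  $r1, $r2, $r0     | $r0=0 $r1=0 $r2=0 $r3=1 $r4=65535
PC=7  and  $r1, $r2, $r1     | $r0=0 $r1=0 $r2=0 $r3=1 $r4=65535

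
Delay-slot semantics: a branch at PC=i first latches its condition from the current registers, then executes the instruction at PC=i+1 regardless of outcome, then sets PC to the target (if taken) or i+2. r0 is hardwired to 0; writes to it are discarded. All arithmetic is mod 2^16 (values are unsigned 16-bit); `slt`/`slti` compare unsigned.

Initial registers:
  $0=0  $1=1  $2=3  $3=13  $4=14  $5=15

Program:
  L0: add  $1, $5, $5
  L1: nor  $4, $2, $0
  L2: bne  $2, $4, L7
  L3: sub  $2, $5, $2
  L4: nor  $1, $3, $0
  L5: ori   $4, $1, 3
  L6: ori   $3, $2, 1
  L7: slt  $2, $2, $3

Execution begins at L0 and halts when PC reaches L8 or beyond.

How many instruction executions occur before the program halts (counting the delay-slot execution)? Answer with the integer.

5

#0 add  $1, $5, $5 ; 0/30/3/13/14/15
#1 nor  $4, $2, $0 ; 0/30/3/13/65532/15
#2 bne  $2, $4, L7 ; 0/30/3/13/65532/15 ; →target
#3 sub  $2, $5, $2 ; 0/30/12/13/65532/15
#7 slt  $2, $2, $3 ; 0/30/1/13/65532/15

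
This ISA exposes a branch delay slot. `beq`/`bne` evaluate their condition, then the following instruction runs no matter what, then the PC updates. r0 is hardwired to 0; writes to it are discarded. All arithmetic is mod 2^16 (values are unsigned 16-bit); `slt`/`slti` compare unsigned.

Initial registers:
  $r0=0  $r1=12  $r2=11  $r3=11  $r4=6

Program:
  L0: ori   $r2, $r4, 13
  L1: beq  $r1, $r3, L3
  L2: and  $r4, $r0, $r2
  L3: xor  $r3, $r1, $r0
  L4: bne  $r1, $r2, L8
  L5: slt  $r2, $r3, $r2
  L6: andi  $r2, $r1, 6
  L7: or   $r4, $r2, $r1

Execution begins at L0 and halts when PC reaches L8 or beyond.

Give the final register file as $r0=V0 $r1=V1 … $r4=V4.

$r0=0 $r1=12 $r2=1 $r3=12 $r4=0

#0 ori   $r2, $r4, 13 ; 0/12/15/11/6
#1 beq  $r1, $r3, L3 ; 0/12/15/11/6 ; →fallthru
#2 and  $r4, $r0, $r2 ; 0/12/15/11/0
#3 xor  $r3, $r1, $r0 ; 0/12/15/12/0
#4 bne  $r1, $r2, L8 ; 0/12/15/12/0 ; →target
#5 slt  $r2, $r3, $r2 ; 0/12/1/12/0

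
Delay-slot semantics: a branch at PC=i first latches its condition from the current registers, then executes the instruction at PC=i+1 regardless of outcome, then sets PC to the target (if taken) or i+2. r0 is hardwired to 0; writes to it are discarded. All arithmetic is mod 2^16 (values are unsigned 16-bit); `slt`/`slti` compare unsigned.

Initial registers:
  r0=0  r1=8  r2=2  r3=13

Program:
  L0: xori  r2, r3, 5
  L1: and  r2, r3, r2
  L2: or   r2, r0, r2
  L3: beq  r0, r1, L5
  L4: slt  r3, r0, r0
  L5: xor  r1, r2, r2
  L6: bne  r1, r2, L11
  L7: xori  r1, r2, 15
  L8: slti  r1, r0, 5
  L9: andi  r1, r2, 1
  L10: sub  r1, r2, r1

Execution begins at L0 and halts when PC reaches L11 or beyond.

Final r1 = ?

#0 xori  r2, r3, 5 ; 0/8/8/13
#1 and  r2, r3, r2 ; 0/8/8/13
#2 or   r2, r0, r2 ; 0/8/8/13
#3 beq  r0, r1, L5 ; 0/8/8/13 ; →fallthru
#4 slt  r3, r0, r0 ; 0/8/8/0
#5 xor  r1, r2, r2 ; 0/0/8/0
#6 bne  r1, r2, L11 ; 0/0/8/0 ; →target
#7 xori  r1, r2, 15 ; 0/7/8/0

7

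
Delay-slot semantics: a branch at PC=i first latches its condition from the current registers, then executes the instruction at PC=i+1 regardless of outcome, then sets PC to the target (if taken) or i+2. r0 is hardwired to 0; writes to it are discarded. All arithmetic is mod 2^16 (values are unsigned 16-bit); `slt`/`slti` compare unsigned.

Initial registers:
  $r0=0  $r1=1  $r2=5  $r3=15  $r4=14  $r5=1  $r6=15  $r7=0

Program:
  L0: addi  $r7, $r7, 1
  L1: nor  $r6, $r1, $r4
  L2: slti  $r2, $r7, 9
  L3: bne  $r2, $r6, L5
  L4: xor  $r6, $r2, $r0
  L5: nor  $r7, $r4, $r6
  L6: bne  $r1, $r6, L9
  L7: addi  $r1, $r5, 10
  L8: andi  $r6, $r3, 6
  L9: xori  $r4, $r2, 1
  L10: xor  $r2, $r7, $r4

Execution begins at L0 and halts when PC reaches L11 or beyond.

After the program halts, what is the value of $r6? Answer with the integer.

6

  step pc=0: addi  $r7, $r7, 1  regs=(0,1,5,15,14,1,15,1)
  step pc=1: nor  $r6, $r1, $r4  regs=(0,1,5,15,14,1,65520,1)
  step pc=2: slti  $r2, $r7, 9  regs=(0,1,1,15,14,1,65520,1)
  step pc=3: bne  $r2, $r6, L5  cond=T  regs=(0,1,1,15,14,1,65520,1)
  step pc=4: xor  $r6, $r2, $r0  regs=(0,1,1,15,14,1,1,1)
  step pc=5: nor  $r7, $r4, $r6  regs=(0,1,1,15,14,1,1,65520)
  step pc=6: bne  $r1, $r6, L9  cond=F  regs=(0,1,1,15,14,1,1,65520)
  step pc=7: addi  $r1, $r5, 10  regs=(0,11,1,15,14,1,1,65520)
  step pc=8: andi  $r6, $r3, 6  regs=(0,11,1,15,14,1,6,65520)
  step pc=9: xori  $r4, $r2, 1  regs=(0,11,1,15,0,1,6,65520)
  step pc=10: xor  $r2, $r7, $r4  regs=(0,11,65520,15,0,1,6,65520)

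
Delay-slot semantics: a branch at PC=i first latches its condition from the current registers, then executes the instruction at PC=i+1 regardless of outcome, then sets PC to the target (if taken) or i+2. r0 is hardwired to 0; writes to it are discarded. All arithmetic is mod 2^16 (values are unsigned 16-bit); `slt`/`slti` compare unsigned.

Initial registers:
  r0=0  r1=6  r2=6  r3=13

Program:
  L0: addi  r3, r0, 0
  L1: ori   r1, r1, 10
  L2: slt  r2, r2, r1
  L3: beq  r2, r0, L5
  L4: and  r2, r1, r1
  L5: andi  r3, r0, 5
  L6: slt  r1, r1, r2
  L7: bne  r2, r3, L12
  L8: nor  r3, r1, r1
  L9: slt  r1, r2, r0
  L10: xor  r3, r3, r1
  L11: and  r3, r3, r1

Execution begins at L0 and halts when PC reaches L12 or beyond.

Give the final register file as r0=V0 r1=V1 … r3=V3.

[0] addi  r3, r0, 0  →  {r0:0, r1:6, r2:6, r3:0}
[1] ori   r1, r1, 10  →  {r0:0, r1:14, r2:6, r3:0}
[2] slt  r2, r2, r1  →  {r0:0, r1:14, r2:1, r3:0}
[3] beq  r2, r0, L5  →  {r0:0, r1:14, r2:1, r3:0}  ⟨branch fallthrough⟩
[4] and  r2, r1, r1  →  {r0:0, r1:14, r2:14, r3:0}
[5] andi  r3, r0, 5  →  {r0:0, r1:14, r2:14, r3:0}
[6] slt  r1, r1, r2  →  {r0:0, r1:0, r2:14, r3:0}
[7] bne  r2, r3, L12  →  {r0:0, r1:0, r2:14, r3:0}  ⟨branch taken⟩
[8] nor  r3, r1, r1  →  {r0:0, r1:0, r2:14, r3:65535}

r0=0 r1=0 r2=14 r3=65535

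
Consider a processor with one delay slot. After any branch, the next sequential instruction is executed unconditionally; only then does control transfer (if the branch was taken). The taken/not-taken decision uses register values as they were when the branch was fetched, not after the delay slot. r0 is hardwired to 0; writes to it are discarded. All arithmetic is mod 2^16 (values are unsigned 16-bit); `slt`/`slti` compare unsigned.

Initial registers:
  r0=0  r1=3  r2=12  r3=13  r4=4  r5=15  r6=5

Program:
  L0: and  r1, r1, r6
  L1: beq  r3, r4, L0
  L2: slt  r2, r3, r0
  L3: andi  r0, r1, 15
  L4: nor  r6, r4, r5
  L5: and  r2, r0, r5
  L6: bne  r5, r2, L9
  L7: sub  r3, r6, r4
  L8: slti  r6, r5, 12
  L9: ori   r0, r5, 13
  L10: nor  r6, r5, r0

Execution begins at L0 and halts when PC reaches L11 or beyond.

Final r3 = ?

PC=0  and  r1, r1, r6        | r0=0 r1=1 r2=12 r3=13 r4=4 r5=15 r6=5
PC=1  beq  r3, r4, L0        | r0=0 r1=1 r2=12 r3=13 r4=4 r5=15 r6=5  [not taken]
PC=2  slt  r2, r3, r0        | r0=0 r1=1 r2=0 r3=13 r4=4 r5=15 r6=5
PC=3  andi  r0, r1, 15       | r0=0 r1=1 r2=0 r3=13 r4=4 r5=15 r6=5
PC=4  nor  r6, r4, r5        | r0=0 r1=1 r2=0 r3=13 r4=4 r5=15 r6=65520
PC=5  and  r2, r0, r5        | r0=0 r1=1 r2=0 r3=13 r4=4 r5=15 r6=65520
PC=6  bne  r5, r2, L9        | r0=0 r1=1 r2=0 r3=13 r4=4 r5=15 r6=65520  [TAKEN]
PC=7  sub  r3, r6, r4        | r0=0 r1=1 r2=0 r3=65516 r4=4 r5=15 r6=65520
PC=9  ori   r0, r5, 13       | r0=0 r1=1 r2=0 r3=65516 r4=4 r5=15 r6=65520
PC=10 nor  r6, r5, r0        | r0=0 r1=1 r2=0 r3=65516 r4=4 r5=15 r6=65520

65516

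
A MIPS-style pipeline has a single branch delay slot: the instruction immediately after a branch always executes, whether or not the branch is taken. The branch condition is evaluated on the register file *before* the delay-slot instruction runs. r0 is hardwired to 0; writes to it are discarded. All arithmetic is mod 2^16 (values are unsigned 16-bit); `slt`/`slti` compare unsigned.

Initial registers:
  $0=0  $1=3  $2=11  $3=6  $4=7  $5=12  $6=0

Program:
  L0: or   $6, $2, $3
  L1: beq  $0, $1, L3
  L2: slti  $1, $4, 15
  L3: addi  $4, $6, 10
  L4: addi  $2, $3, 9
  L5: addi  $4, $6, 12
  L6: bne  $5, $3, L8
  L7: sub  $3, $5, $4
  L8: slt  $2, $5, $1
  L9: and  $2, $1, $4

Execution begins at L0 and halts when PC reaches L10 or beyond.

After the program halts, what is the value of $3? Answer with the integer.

65521

PC=0  or   $6, $2, $3        | $0=0 $1=3 $2=11 $3=6 $4=7 $5=12 $6=15
PC=1  beq  $0, $1, L3        | $0=0 $1=3 $2=11 $3=6 $4=7 $5=12 $6=15  [not taken]
PC=2  slti  $1, $4, 15       | $0=0 $1=1 $2=11 $3=6 $4=7 $5=12 $6=15
PC=3  addi  $4, $6, 10       | $0=0 $1=1 $2=11 $3=6 $4=25 $5=12 $6=15
PC=4  addi  $2, $3, 9        | $0=0 $1=1 $2=15 $3=6 $4=25 $5=12 $6=15
PC=5  addi  $4, $6, 12       | $0=0 $1=1 $2=15 $3=6 $4=27 $5=12 $6=15
PC=6  bne  $5, $3, L8        | $0=0 $1=1 $2=15 $3=6 $4=27 $5=12 $6=15  [TAKEN]
PC=7  sub  $3, $5, $4        | $0=0 $1=1 $2=15 $3=65521 $4=27 $5=12 $6=15
PC=8  slt  $2, $5, $1        | $0=0 $1=1 $2=0 $3=65521 $4=27 $5=12 $6=15
PC=9  and  $2, $1, $4        | $0=0 $1=1 $2=1 $3=65521 $4=27 $5=12 $6=15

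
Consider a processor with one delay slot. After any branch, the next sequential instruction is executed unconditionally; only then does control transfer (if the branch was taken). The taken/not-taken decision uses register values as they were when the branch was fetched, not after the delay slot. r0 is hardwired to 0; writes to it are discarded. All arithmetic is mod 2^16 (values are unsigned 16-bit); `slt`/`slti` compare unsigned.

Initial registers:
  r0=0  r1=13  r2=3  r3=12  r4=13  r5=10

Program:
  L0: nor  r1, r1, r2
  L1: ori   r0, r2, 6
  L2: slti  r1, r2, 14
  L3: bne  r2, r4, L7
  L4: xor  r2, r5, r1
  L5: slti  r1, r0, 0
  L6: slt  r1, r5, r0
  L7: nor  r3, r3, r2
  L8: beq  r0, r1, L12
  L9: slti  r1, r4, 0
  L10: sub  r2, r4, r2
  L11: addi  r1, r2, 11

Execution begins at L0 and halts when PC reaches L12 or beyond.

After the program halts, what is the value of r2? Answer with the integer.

#0 nor  r1, r1, r2 ; 0/65520/3/12/13/10
#1 ori   r0, r2, 6 ; 0/65520/3/12/13/10
#2 slti  r1, r2, 14 ; 0/1/3/12/13/10
#3 bne  r2, r4, L7 ; 0/1/3/12/13/10 ; →target
#4 xor  r2, r5, r1 ; 0/1/11/12/13/10
#7 nor  r3, r3, r2 ; 0/1/11/65520/13/10
#8 beq  r0, r1, L12 ; 0/1/11/65520/13/10 ; →fallthru
#9 slti  r1, r4, 0 ; 0/0/11/65520/13/10
#10 sub  r2, r4, r2 ; 0/0/2/65520/13/10
#11 addi  r1, r2, 11 ; 0/13/2/65520/13/10

2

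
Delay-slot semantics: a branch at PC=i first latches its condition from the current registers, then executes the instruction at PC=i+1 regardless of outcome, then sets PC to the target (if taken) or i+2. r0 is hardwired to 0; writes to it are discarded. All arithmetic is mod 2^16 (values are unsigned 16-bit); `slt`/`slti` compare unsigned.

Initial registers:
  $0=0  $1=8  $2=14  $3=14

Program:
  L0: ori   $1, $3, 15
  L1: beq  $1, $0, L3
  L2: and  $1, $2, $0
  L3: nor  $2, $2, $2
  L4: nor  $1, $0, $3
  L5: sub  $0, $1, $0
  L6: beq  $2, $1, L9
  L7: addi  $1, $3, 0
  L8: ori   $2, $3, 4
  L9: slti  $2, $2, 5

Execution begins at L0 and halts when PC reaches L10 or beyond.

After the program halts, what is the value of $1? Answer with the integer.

[0] ori   $1, $3, 15  →  {$0:0, $1:15, $2:14, $3:14}
[1] beq  $1, $0, L3  →  {$0:0, $1:15, $2:14, $3:14}  ⟨branch fallthrough⟩
[2] and  $1, $2, $0  →  {$0:0, $1:0, $2:14, $3:14}
[3] nor  $2, $2, $2  →  {$0:0, $1:0, $2:65521, $3:14}
[4] nor  $1, $0, $3  →  {$0:0, $1:65521, $2:65521, $3:14}
[5] sub  $0, $1, $0  →  {$0:0, $1:65521, $2:65521, $3:14}
[6] beq  $2, $1, L9  →  {$0:0, $1:65521, $2:65521, $3:14}  ⟨branch taken⟩
[7] addi  $1, $3, 0  →  {$0:0, $1:14, $2:65521, $3:14}
[9] slti  $2, $2, 5  →  {$0:0, $1:14, $2:0, $3:14}

14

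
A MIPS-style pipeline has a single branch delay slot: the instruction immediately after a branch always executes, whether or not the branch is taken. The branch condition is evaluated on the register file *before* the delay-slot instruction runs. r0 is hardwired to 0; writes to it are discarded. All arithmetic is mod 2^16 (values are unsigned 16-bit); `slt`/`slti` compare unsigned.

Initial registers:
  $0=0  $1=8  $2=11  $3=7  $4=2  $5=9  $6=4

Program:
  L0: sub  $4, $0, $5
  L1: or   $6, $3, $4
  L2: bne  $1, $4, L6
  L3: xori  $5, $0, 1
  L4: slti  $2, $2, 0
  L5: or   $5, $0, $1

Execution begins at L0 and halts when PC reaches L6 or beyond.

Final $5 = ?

[0] sub  $4, $0, $5  →  {$0:0, $1:8, $2:11, $3:7, $4:65527, $5:9, $6:4}
[1] or   $6, $3, $4  →  {$0:0, $1:8, $2:11, $3:7, $4:65527, $5:9, $6:65527}
[2] bne  $1, $4, L6  →  {$0:0, $1:8, $2:11, $3:7, $4:65527, $5:9, $6:65527}  ⟨branch taken⟩
[3] xori  $5, $0, 1  →  {$0:0, $1:8, $2:11, $3:7, $4:65527, $5:1, $6:65527}

1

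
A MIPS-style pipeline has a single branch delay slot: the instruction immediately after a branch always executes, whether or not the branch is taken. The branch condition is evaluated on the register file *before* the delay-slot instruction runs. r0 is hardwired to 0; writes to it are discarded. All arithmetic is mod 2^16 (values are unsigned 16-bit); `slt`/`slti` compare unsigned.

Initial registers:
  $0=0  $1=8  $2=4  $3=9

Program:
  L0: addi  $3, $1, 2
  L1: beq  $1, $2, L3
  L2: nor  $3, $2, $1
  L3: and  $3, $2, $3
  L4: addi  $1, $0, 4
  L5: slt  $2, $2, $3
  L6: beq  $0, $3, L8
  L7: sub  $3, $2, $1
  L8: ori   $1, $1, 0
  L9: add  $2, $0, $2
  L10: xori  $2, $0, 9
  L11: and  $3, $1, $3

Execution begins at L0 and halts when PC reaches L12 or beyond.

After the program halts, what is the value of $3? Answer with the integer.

  step pc=0: addi  $3, $1, 2  regs=(0,8,4,10)
  step pc=1: beq  $1, $2, L3  cond=F  regs=(0,8,4,10)
  step pc=2: nor  $3, $2, $1  regs=(0,8,4,65523)
  step pc=3: and  $3, $2, $3  regs=(0,8,4,0)
  step pc=4: addi  $1, $0, 4  regs=(0,4,4,0)
  step pc=5: slt  $2, $2, $3  regs=(0,4,0,0)
  step pc=6: beq  $0, $3, L8  cond=T  regs=(0,4,0,0)
  step pc=7: sub  $3, $2, $1  regs=(0,4,0,65532)
  step pc=8: ori   $1, $1, 0  regs=(0,4,0,65532)
  step pc=9: add  $2, $0, $2  regs=(0,4,0,65532)
  step pc=10: xori  $2, $0, 9  regs=(0,4,9,65532)
  step pc=11: and  $3, $1, $3  regs=(0,4,9,4)

4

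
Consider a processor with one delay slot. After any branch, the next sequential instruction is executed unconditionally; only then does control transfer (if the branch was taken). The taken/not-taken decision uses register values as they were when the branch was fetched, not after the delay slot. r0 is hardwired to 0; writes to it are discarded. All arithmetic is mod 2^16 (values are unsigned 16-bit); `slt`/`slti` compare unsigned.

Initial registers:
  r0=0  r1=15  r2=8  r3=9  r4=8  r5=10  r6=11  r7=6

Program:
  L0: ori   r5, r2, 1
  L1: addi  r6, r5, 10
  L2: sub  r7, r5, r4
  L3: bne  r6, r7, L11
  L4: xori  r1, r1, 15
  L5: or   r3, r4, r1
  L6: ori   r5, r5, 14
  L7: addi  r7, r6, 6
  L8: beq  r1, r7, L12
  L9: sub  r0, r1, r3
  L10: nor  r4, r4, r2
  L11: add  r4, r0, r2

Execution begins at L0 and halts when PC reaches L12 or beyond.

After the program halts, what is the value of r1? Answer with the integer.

0

  step pc=0: ori   r5, r2, 1  regs=(0,15,8,9,8,9,11,6)
  step pc=1: addi  r6, r5, 10  regs=(0,15,8,9,8,9,19,6)
  step pc=2: sub  r7, r5, r4  regs=(0,15,8,9,8,9,19,1)
  step pc=3: bne  r6, r7, L11  cond=T  regs=(0,15,8,9,8,9,19,1)
  step pc=4: xori  r1, r1, 15  regs=(0,0,8,9,8,9,19,1)
  step pc=11: add  r4, r0, r2  regs=(0,0,8,9,8,9,19,1)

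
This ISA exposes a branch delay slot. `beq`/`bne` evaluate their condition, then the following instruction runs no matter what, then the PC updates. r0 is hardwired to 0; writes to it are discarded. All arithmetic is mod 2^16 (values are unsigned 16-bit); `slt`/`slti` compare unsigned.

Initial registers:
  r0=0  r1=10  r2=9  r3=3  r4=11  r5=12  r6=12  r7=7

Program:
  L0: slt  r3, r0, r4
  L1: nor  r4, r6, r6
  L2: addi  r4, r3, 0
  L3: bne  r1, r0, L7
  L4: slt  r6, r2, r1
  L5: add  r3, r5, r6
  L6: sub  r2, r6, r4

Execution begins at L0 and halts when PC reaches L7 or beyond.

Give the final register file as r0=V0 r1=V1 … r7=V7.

#0 slt  r3, r0, r4 ; 0/10/9/1/11/12/12/7
#1 nor  r4, r6, r6 ; 0/10/9/1/65523/12/12/7
#2 addi  r4, r3, 0 ; 0/10/9/1/1/12/12/7
#3 bne  r1, r0, L7 ; 0/10/9/1/1/12/12/7 ; →target
#4 slt  r6, r2, r1 ; 0/10/9/1/1/12/1/7

r0=0 r1=10 r2=9 r3=1 r4=1 r5=12 r6=1 r7=7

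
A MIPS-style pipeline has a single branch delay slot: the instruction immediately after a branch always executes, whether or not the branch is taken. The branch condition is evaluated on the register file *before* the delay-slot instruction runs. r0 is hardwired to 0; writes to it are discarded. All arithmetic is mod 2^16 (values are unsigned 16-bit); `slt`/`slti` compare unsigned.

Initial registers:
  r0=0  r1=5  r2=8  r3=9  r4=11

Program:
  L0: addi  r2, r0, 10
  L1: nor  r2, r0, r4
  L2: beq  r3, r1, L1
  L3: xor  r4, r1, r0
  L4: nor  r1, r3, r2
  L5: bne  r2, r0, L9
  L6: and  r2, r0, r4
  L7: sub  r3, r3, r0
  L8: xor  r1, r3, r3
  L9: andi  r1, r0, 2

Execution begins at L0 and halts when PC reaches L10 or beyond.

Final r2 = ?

0

#0 addi  r2, r0, 10 ; 0/5/10/9/11
#1 nor  r2, r0, r4 ; 0/5/65524/9/11
#2 beq  r3, r1, L1 ; 0/5/65524/9/11 ; →fallthru
#3 xor  r4, r1, r0 ; 0/5/65524/9/5
#4 nor  r1, r3, r2 ; 0/2/65524/9/5
#5 bne  r2, r0, L9 ; 0/2/65524/9/5 ; →target
#6 and  r2, r0, r4 ; 0/2/0/9/5
#9 andi  r1, r0, 2 ; 0/0/0/9/5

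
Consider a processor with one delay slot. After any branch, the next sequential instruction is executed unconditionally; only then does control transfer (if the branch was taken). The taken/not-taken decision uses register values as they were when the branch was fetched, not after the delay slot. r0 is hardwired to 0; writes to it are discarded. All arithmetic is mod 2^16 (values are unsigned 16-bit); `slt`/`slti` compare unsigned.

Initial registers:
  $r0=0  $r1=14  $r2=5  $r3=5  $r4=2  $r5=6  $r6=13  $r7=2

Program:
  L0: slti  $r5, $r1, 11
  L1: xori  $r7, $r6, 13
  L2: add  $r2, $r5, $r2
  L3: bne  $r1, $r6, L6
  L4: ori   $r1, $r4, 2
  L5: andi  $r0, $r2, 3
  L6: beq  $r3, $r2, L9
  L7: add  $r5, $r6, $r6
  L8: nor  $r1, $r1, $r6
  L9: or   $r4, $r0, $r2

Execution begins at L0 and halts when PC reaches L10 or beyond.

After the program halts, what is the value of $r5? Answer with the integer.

26

PC=0  slti  $r5, $r1, 11     | $r0=0 $r1=14 $r2=5 $r3=5 $r4=2 $r5=0 $r6=13 $r7=2
PC=1  xori  $r7, $r6, 13     | $r0=0 $r1=14 $r2=5 $r3=5 $r4=2 $r5=0 $r6=13 $r7=0
PC=2  add  $r2, $r5, $r2     | $r0=0 $r1=14 $r2=5 $r3=5 $r4=2 $r5=0 $r6=13 $r7=0
PC=3  bne  $r1, $r6, L6      | $r0=0 $r1=14 $r2=5 $r3=5 $r4=2 $r5=0 $r6=13 $r7=0  [TAKEN]
PC=4  ori   $r1, $r4, 2      | $r0=0 $r1=2 $r2=5 $r3=5 $r4=2 $r5=0 $r6=13 $r7=0
PC=6  beq  $r3, $r2, L9      | $r0=0 $r1=2 $r2=5 $r3=5 $r4=2 $r5=0 $r6=13 $r7=0  [TAKEN]
PC=7  add  $r5, $r6, $r6     | $r0=0 $r1=2 $r2=5 $r3=5 $r4=2 $r5=26 $r6=13 $r7=0
PC=9  or   $r4, $r0, $r2     | $r0=0 $r1=2 $r2=5 $r3=5 $r4=5 $r5=26 $r6=13 $r7=0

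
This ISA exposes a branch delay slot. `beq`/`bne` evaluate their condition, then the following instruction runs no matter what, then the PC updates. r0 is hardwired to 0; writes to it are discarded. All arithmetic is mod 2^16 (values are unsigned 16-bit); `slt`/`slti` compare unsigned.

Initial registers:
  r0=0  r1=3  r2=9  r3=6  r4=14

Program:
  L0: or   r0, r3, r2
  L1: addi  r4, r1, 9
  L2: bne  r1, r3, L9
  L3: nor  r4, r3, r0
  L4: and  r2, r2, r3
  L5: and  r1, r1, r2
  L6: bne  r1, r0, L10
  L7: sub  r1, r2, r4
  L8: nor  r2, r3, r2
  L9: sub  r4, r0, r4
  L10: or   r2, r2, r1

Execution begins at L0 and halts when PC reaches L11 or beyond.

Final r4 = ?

7

#0 or   r0, r3, r2 ; 0/3/9/6/14
#1 addi  r4, r1, 9 ; 0/3/9/6/12
#2 bne  r1, r3, L9 ; 0/3/9/6/12 ; →target
#3 nor  r4, r3, r0 ; 0/3/9/6/65529
#9 sub  r4, r0, r4 ; 0/3/9/6/7
#10 or   r2, r2, r1 ; 0/3/11/6/7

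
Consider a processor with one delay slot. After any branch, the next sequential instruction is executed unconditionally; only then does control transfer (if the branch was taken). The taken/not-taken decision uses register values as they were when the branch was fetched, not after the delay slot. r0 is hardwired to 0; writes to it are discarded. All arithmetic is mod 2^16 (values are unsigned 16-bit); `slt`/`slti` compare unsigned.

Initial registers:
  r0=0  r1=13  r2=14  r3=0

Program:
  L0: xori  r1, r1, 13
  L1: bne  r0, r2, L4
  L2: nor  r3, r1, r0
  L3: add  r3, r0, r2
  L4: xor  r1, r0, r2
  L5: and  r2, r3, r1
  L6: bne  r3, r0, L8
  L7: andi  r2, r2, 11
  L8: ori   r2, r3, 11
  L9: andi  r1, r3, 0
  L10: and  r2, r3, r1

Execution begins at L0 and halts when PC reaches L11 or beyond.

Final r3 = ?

#0 xori  r1, r1, 13 ; 0/0/14/0
#1 bne  r0, r2, L4 ; 0/0/14/0 ; →target
#2 nor  r3, r1, r0 ; 0/0/14/65535
#4 xor  r1, r0, r2 ; 0/14/14/65535
#5 and  r2, r3, r1 ; 0/14/14/65535
#6 bne  r3, r0, L8 ; 0/14/14/65535 ; →target
#7 andi  r2, r2, 11 ; 0/14/10/65535
#8 ori   r2, r3, 11 ; 0/14/65535/65535
#9 andi  r1, r3, 0 ; 0/0/65535/65535
#10 and  r2, r3, r1 ; 0/0/0/65535

65535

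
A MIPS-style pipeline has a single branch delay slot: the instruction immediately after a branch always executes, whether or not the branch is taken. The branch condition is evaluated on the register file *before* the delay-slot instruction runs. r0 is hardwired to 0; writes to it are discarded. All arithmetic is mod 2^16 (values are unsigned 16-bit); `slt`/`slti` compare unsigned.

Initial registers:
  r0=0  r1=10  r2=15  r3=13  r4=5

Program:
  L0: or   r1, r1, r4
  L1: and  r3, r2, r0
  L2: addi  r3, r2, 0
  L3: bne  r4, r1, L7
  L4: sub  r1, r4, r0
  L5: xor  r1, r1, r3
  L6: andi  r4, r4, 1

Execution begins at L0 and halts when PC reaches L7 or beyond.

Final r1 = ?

5

PC=0  or   r1, r1, r4        | r0=0 r1=15 r2=15 r3=13 r4=5
PC=1  and  r3, r2, r0        | r0=0 r1=15 r2=15 r3=0 r4=5
PC=2  addi  r3, r2, 0        | r0=0 r1=15 r2=15 r3=15 r4=5
PC=3  bne  r4, r1, L7        | r0=0 r1=15 r2=15 r3=15 r4=5  [TAKEN]
PC=4  sub  r1, r4, r0        | r0=0 r1=5 r2=15 r3=15 r4=5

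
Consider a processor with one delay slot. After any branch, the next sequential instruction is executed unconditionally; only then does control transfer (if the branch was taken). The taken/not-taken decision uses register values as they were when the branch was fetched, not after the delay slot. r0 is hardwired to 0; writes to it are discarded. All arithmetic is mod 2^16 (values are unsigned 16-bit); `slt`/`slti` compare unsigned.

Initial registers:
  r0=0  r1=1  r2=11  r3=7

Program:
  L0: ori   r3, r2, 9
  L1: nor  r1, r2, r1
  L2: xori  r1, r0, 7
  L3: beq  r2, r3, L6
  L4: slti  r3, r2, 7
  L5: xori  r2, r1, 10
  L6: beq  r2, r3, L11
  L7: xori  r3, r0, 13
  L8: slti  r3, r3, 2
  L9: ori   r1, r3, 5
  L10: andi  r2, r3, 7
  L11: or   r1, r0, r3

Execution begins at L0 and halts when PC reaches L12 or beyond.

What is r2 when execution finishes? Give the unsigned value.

  step pc=0: ori   r3, r2, 9  regs=(0,1,11,11)
  step pc=1: nor  r1, r2, r1  regs=(0,65524,11,11)
  step pc=2: xori  r1, r0, 7  regs=(0,7,11,11)
  step pc=3: beq  r2, r3, L6  cond=T  regs=(0,7,11,11)
  step pc=4: slti  r3, r2, 7  regs=(0,7,11,0)
  step pc=6: beq  r2, r3, L11  cond=F  regs=(0,7,11,0)
  step pc=7: xori  r3, r0, 13  regs=(0,7,11,13)
  step pc=8: slti  r3, r3, 2  regs=(0,7,11,0)
  step pc=9: ori   r1, r3, 5  regs=(0,5,11,0)
  step pc=10: andi  r2, r3, 7  regs=(0,5,0,0)
  step pc=11: or   r1, r0, r3  regs=(0,0,0,0)

0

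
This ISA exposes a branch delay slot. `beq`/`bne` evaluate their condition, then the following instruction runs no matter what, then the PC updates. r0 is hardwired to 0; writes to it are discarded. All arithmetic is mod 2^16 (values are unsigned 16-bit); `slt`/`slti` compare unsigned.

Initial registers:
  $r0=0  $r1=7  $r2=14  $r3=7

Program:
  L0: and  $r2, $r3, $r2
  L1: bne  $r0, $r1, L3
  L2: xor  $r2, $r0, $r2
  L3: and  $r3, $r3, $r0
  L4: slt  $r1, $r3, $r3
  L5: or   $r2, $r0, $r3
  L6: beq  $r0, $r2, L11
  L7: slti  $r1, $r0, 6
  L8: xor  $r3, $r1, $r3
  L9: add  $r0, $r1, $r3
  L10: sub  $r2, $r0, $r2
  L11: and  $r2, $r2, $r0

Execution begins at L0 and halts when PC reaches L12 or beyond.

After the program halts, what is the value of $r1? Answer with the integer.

1

#0 and  $r2, $r3, $r2 ; 0/7/6/7
#1 bne  $r0, $r1, L3 ; 0/7/6/7 ; →target
#2 xor  $r2, $r0, $r2 ; 0/7/6/7
#3 and  $r3, $r3, $r0 ; 0/7/6/0
#4 slt  $r1, $r3, $r3 ; 0/0/6/0
#5 or   $r2, $r0, $r3 ; 0/0/0/0
#6 beq  $r0, $r2, L11 ; 0/0/0/0 ; →target
#7 slti  $r1, $r0, 6 ; 0/1/0/0
#11 and  $r2, $r2, $r0 ; 0/1/0/0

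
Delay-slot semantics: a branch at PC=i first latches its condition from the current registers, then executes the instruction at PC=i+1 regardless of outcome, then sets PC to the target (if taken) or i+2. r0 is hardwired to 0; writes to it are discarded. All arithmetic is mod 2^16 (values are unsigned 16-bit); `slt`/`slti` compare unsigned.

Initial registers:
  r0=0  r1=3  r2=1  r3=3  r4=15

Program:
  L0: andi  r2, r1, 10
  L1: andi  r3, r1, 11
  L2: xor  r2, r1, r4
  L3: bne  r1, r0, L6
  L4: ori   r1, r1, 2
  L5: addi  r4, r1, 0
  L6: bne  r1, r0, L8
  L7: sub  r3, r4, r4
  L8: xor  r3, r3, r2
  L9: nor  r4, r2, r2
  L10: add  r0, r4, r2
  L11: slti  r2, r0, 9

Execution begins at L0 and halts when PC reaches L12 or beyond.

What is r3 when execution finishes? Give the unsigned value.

12

  step pc=0: andi  r2, r1, 10  regs=(0,3,2,3,15)
  step pc=1: andi  r3, r1, 11  regs=(0,3,2,3,15)
  step pc=2: xor  r2, r1, r4  regs=(0,3,12,3,15)
  step pc=3: bne  r1, r0, L6  cond=T  regs=(0,3,12,3,15)
  step pc=4: ori   r1, r1, 2  regs=(0,3,12,3,15)
  step pc=6: bne  r1, r0, L8  cond=T  regs=(0,3,12,3,15)
  step pc=7: sub  r3, r4, r4  regs=(0,3,12,0,15)
  step pc=8: xor  r3, r3, r2  regs=(0,3,12,12,15)
  step pc=9: nor  r4, r2, r2  regs=(0,3,12,12,65523)
  step pc=10: add  r0, r4, r2  regs=(0,3,12,12,65523)
  step pc=11: slti  r2, r0, 9  regs=(0,3,1,12,65523)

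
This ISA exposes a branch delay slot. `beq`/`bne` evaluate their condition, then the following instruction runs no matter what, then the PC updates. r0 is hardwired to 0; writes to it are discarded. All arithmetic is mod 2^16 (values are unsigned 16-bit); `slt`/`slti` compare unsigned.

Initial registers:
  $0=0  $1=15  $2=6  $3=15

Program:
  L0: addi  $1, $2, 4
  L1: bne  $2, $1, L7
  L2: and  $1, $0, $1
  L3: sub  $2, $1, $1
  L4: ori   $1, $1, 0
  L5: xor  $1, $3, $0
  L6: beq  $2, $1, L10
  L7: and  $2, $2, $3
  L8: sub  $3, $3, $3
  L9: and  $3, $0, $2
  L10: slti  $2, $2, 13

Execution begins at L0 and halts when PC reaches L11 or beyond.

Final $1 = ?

[0] addi  $1, $2, 4  →  {$0:0, $1:10, $2:6, $3:15}
[1] bne  $2, $1, L7  →  {$0:0, $1:10, $2:6, $3:15}  ⟨branch taken⟩
[2] and  $1, $0, $1  →  {$0:0, $1:0, $2:6, $3:15}
[7] and  $2, $2, $3  →  {$0:0, $1:0, $2:6, $3:15}
[8] sub  $3, $3, $3  →  {$0:0, $1:0, $2:6, $3:0}
[9] and  $3, $0, $2  →  {$0:0, $1:0, $2:6, $3:0}
[10] slti  $2, $2, 13  →  {$0:0, $1:0, $2:1, $3:0}

0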